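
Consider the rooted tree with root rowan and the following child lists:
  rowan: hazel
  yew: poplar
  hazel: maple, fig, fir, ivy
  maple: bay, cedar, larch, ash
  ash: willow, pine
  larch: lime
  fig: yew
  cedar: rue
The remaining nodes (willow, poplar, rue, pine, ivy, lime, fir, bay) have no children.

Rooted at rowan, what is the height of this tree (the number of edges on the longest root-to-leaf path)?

4

A deepest node is lime, reached by rowan–hazel–maple–larch–lime.
That path has 4 edges, so the height is 4.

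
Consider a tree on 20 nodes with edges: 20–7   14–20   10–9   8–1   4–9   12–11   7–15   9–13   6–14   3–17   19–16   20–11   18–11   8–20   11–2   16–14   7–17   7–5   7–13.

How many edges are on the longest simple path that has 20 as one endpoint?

4

The node farthest from 20 is 10 (4 also at distance 4), via 20-7-13-9-10 — 4 edges.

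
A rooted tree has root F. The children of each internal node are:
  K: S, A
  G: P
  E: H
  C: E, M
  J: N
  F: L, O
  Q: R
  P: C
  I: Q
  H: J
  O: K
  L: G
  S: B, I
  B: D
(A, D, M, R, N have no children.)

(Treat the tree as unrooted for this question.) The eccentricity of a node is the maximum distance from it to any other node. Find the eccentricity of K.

A farthest node from K is N.
The path K–O–F–L–G–P–C–E–H–J–N has 10 edges.

10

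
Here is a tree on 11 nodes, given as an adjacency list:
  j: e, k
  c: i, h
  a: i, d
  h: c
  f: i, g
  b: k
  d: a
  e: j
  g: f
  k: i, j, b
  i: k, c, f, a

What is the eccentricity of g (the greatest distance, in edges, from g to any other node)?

5

A farthest node from g is e.
The path g – f – i – k – j – e has 5 edges.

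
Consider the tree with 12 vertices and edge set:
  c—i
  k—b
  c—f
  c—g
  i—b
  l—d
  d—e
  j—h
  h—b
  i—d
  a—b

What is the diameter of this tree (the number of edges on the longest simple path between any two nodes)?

5

A longest path is j-h-b-i-d-e, with 5 edges.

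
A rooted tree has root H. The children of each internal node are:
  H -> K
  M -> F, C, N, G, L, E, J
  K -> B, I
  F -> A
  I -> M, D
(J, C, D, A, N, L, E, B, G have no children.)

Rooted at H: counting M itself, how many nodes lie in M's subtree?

The subtree rooted at M contains: M, F, J, L, G, C, E, N, A — 9 nodes.

9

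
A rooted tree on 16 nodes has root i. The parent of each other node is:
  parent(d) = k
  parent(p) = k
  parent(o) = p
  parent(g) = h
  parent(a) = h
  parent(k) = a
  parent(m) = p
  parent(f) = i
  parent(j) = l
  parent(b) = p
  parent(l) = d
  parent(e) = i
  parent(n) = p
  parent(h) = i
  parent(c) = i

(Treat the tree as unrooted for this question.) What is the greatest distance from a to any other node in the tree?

The node farthest from a is j, via a–k–d–l–j — 4 edges.

4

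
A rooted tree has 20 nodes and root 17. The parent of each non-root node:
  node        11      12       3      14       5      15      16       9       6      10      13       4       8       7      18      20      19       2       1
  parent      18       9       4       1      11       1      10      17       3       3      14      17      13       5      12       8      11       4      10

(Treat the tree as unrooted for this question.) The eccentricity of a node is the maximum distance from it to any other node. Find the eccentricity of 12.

10

A farthest node from 12 is 20.
The path 12-9-17-4-3-10-1-14-13-8-20 has 10 edges.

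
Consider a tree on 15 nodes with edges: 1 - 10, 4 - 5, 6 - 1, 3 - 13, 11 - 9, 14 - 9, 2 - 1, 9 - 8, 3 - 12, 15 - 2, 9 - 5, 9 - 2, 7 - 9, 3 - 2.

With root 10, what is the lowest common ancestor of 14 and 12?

2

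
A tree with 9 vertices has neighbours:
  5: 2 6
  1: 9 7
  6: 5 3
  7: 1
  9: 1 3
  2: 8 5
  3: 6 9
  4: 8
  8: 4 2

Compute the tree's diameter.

8

BFS from 7 reaches 4 last, at distance 8; BFS from 4 confirms no node is farther.
Path: 7-1-9-3-6-5-2-8-4.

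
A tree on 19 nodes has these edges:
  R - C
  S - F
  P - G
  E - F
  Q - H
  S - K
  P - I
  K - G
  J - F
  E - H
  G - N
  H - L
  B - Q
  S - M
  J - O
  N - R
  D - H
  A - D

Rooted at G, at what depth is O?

5

Climbing from O to the root: O–J–F–S–K–G. That's 5 steps.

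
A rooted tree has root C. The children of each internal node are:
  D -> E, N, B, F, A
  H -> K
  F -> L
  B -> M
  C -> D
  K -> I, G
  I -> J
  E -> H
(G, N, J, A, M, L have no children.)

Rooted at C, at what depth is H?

Path from C to H: C–D–E–H, which has 3 edges.

3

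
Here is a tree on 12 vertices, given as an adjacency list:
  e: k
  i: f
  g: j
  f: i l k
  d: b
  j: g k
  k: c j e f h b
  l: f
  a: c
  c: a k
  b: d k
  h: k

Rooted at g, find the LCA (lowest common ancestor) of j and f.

Ancestors of j (toward the root): j, g.
Ancestors of f: f, k, j, g.
The deepest node appearing in both lists is j.

j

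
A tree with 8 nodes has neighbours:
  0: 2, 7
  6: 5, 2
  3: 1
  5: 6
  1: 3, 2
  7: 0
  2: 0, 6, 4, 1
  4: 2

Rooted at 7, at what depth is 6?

3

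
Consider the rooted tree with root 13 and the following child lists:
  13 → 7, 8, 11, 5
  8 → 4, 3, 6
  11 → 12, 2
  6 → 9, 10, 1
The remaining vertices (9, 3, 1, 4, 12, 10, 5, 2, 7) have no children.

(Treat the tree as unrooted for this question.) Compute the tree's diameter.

A longest path is 9 – 6 – 8 – 13 – 11 – 2, with 5 edges.

5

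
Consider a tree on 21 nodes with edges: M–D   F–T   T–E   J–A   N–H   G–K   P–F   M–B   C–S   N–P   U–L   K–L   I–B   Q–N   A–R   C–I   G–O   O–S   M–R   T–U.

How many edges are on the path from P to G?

The path is P–F–T–U–L–K–G, which has 6 edges.

6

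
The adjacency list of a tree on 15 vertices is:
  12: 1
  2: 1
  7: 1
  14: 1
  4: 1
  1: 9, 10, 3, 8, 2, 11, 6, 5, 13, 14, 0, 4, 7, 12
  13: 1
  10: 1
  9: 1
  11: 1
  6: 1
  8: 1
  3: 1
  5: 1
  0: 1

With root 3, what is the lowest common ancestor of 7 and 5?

7's ancestor chain is 7, 1, 3 and 5's is 5, 1, 3; they first meet at 1.

1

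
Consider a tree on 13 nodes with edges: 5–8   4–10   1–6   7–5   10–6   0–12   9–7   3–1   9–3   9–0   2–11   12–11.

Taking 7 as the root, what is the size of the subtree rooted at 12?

12's subtree: {12, 11, 2}, size 3.

3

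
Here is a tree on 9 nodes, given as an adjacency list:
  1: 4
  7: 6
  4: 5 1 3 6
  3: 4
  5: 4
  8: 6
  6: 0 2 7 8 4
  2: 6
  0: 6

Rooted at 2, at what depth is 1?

Path from 2 to 1: 2 → 6 → 4 → 1, which has 3 edges.

3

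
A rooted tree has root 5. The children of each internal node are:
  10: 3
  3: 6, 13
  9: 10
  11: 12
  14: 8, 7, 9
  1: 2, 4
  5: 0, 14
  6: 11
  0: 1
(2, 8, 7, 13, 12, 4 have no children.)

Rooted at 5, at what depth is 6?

Climbing from 6 to the root: 6–3–10–9–14–5. That's 5 steps.

5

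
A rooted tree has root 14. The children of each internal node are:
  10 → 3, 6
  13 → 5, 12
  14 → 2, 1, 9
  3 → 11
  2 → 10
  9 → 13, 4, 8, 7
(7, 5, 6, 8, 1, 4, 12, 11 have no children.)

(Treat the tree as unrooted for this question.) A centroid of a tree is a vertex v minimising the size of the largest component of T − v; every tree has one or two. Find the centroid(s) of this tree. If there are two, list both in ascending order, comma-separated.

9, 14

Removing 14 splits the tree into components of sizes 7, 5, 1; the largest is 7 ≤ ⌊14/2⌋ = 7.
Its neighbour 9 also leaves a largest component of size 7, so both are centroids.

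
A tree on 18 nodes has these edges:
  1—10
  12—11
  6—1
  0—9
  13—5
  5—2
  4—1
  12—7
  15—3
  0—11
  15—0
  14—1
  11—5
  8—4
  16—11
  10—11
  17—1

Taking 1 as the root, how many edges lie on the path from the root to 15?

4

1–10–11–0–15 — 4 edges.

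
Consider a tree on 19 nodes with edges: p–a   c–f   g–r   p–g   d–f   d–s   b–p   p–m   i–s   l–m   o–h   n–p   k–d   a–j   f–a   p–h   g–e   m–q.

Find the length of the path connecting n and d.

4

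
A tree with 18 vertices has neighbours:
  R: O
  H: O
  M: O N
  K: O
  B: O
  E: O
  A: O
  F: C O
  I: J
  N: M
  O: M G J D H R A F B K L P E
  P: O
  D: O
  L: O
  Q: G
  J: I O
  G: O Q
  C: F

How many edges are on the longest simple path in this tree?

4

A longest path is C - F - O - M - N, with 4 edges.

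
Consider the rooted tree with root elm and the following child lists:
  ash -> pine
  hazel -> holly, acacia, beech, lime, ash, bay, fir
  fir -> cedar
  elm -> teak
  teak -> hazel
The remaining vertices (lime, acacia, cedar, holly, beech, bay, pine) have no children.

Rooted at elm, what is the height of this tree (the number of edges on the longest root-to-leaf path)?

A deepest node is cedar, reached by elm-teak-hazel-fir-cedar.
That path has 4 edges, so the height is 4.

4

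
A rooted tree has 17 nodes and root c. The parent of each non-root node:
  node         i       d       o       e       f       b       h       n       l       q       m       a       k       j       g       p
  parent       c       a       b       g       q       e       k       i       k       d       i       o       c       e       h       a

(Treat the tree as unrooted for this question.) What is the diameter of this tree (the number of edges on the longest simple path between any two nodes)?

Starting from n, a farthest node is f at distance 12.
One longest path: n - i - c - k - h - g - e - b - o - a - d - q - f.
So the diameter is 12.

12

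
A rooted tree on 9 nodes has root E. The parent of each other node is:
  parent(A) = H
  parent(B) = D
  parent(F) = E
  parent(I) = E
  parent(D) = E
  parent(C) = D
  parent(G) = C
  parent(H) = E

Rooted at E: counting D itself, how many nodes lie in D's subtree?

4

D's subtree: {D, C, B, G}, size 4.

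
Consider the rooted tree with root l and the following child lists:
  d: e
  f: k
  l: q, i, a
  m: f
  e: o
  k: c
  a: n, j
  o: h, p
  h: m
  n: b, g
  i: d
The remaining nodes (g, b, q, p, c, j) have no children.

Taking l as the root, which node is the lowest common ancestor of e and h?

e's ancestor chain is e, d, i, l and h's is h, o, e, d, i, l; they first meet at e.

e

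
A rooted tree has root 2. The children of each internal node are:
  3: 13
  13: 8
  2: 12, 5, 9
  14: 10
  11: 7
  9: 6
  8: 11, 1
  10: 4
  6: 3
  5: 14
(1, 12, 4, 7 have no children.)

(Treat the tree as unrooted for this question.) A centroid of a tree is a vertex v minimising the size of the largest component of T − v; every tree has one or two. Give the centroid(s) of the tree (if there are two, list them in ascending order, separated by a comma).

6, 9

Delete 9: the remaining components have sizes 7, 6. Max 7 ≤ 7, so 9 is a centroid.
6 is adjacent to 9 and is also a centroid (the largest component after removing it is likewise 7).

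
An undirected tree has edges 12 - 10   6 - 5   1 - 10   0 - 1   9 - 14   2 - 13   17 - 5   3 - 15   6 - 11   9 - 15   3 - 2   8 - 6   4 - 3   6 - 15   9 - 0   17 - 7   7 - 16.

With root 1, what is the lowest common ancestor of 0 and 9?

0

Ancestors of 0 (toward the root): 0, 1.
Ancestors of 9: 9, 0, 1.
The deepest node appearing in both lists is 0.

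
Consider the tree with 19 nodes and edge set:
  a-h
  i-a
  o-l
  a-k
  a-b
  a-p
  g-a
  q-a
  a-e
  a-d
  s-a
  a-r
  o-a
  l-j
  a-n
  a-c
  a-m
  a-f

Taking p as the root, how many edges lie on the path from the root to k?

Path from p to k: p – a – k, which has 2 edges.

2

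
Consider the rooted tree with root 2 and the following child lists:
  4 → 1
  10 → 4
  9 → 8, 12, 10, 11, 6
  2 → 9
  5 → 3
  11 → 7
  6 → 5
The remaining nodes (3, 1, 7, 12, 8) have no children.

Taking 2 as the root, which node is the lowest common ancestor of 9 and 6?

9's ancestor chain is 9, 2 and 6's is 6, 9, 2; they first meet at 9.

9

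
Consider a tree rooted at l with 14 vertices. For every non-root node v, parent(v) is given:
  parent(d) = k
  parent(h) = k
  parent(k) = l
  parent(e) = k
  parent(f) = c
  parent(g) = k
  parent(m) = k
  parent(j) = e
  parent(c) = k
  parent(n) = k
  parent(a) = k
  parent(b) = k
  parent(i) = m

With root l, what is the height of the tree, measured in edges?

i sits deepest: l – k – m – i — 3 edges from the root.

3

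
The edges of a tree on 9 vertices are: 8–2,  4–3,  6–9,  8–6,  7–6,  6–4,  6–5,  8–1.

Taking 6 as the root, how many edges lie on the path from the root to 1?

2

Climbing from 1 to the root: 1–8–6. That's 2 steps.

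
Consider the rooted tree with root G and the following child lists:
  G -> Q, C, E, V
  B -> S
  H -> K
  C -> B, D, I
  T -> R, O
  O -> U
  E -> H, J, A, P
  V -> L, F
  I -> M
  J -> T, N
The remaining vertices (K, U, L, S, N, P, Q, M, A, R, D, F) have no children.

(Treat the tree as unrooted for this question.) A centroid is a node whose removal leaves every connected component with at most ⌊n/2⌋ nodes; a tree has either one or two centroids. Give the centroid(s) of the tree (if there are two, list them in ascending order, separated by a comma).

E, G

Delete G: the remaining components have sizes 11, 6, 3, 1. Max 11 ≤ 11, so G is a centroid.
Its neighbour E also leaves a largest component of size 11, so both are centroids.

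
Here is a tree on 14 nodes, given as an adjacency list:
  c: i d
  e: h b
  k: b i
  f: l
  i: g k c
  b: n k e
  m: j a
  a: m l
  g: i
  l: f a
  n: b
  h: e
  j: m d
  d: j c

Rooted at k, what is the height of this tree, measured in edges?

A deepest node is f, reached by k → i → c → d → j → m → a → l → f.
That path has 8 edges, so the height is 8.

8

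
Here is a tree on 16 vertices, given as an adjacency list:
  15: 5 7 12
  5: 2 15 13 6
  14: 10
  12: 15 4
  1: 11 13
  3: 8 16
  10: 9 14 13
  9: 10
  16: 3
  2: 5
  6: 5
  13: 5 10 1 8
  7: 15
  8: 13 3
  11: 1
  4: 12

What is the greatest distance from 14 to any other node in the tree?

6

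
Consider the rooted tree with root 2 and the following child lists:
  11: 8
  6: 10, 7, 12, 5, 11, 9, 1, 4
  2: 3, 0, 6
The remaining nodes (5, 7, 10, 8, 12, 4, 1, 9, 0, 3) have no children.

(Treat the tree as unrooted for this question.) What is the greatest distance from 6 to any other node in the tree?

2

Distances from 6 peak at 2, attained at 0 (3, 8 also at distance 2).
6–2–0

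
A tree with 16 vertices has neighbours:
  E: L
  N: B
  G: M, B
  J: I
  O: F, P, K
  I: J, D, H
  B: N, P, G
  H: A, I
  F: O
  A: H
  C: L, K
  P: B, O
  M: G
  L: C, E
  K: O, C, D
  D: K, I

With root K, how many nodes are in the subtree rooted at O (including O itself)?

7

O's subtree: {O, P, F, B, G, N, M}, size 7.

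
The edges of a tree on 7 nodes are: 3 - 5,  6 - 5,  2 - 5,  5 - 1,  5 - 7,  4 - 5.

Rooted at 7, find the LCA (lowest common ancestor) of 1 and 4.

5

Path 1→root: 1 5 7; path 4→root: 4 5 7.
First common node: 5.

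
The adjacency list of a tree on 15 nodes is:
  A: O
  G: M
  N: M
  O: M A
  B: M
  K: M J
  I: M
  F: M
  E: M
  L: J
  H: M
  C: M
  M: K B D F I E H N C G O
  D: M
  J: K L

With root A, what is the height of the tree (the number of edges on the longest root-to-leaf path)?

5

A deepest node is L, reached by A – O – M – K – J – L.
That path has 5 edges, so the height is 5.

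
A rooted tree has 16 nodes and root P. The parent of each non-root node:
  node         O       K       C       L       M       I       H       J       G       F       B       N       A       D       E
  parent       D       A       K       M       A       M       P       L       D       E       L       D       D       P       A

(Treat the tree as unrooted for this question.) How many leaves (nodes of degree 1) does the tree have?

9

The leaves are B, C, F, G, H, I, J, N, O.
That is 9 leaves.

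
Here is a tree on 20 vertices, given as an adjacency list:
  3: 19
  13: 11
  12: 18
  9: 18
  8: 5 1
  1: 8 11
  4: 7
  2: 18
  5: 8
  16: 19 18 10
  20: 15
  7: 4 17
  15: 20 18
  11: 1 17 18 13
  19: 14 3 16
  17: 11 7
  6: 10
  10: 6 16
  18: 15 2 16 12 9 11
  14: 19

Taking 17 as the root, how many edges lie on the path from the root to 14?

5

Climbing from 14 to the root: 14 → 19 → 16 → 18 → 11 → 17. That's 5 steps.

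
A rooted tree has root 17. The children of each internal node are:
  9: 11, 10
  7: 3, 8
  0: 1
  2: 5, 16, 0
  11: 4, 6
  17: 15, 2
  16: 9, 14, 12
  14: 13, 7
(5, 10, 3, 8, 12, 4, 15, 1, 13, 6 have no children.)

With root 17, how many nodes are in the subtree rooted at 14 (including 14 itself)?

5

Descendants of 14 (including itself): 14, 13, 7, 3, 8. That's 5.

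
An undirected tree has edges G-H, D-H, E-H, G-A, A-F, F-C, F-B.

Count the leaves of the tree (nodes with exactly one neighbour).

4

Exactly 4 nodes have a single neighbour: B, C, D, E.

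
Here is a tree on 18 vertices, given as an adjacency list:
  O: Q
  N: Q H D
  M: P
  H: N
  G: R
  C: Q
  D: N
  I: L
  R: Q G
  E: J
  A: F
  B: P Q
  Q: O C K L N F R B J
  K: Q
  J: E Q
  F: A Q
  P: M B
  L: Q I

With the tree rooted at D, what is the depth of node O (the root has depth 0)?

Climbing from O to the root: O → Q → N → D. That's 3 steps.

3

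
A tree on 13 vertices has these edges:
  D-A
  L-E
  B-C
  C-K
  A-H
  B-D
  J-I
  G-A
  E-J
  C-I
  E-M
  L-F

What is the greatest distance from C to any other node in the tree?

5

The node farthest from C is F, via C – I – J – E – L – F — 5 edges.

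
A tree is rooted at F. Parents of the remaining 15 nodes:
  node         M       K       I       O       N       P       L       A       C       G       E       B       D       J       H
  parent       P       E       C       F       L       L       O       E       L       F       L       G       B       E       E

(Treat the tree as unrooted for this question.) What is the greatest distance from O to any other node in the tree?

4

The node farthest from O is D, via O – F – G – B – D — 4 edges.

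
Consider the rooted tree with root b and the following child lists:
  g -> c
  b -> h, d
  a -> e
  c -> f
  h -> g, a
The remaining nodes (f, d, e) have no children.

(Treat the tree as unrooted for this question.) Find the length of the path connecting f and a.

4

The path is f - c - g - h - a, which has 4 edges.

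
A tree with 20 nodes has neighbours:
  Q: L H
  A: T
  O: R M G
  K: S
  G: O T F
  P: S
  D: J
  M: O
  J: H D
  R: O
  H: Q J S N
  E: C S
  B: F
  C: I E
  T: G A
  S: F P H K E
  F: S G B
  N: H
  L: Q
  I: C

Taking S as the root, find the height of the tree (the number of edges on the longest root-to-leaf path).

4

A deepest node is M, reached by S–F–G–O–M.
That path has 4 edges, so the height is 4.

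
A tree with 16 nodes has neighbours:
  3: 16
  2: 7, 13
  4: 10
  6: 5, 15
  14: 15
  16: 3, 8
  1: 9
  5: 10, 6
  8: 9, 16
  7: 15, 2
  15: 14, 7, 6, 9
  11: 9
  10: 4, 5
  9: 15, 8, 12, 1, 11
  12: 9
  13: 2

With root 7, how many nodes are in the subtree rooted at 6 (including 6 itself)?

Descendants of 6 (including itself): 6, 5, 10, 4. That's 4.

4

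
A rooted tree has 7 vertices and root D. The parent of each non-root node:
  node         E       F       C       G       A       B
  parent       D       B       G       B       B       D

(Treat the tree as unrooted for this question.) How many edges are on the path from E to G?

3

The path is E–D–B–G, which has 3 edges.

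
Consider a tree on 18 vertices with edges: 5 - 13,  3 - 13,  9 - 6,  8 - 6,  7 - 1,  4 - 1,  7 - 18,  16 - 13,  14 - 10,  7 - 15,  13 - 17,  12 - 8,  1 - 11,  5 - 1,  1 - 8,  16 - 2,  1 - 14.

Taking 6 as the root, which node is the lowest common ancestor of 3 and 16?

13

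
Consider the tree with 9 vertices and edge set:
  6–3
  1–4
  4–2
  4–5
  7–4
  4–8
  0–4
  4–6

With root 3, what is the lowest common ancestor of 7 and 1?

4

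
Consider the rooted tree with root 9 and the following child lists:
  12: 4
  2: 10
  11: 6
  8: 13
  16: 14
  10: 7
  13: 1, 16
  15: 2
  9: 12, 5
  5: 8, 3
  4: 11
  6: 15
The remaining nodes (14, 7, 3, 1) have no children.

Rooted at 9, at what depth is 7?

Climbing from 7 to the root: 7 → 10 → 2 → 15 → 6 → 11 → 4 → 12 → 9. That's 8 steps.

8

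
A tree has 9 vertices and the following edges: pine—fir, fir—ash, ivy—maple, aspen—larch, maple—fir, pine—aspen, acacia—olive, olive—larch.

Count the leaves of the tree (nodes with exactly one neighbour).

3

Exactly 3 nodes have a single neighbour: acacia, ash, ivy.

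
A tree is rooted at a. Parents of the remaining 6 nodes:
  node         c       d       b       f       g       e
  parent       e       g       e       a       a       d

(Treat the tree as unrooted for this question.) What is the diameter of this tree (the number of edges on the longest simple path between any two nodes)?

5

Starting from f, a farthest node is b at distance 5.
One longest path: f – a – g – d – e – b.
So the diameter is 5.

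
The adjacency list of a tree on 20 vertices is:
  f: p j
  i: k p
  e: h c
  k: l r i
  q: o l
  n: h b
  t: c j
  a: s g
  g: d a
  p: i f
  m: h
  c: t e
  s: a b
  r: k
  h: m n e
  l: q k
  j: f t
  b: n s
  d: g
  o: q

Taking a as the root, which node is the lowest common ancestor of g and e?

a

Path g→root: g a; path e→root: e h n b s a.
First common node: a.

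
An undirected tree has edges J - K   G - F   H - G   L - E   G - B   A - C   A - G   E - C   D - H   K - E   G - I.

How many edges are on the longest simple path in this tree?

Starting from D, a farthest node is J at distance 7.
One longest path: D - H - G - A - C - E - K - J.
So the diameter is 7.

7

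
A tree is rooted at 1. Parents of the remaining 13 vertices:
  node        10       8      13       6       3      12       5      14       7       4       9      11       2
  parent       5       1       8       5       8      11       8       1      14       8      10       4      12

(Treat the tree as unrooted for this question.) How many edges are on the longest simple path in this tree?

A longest path is 9–10–5–8–4–11–12–2, with 7 edges.

7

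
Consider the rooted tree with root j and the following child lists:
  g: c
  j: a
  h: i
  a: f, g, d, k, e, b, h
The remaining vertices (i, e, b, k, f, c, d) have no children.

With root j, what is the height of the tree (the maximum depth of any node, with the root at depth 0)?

The longest root-to-leaf path is j-a-g-c (3 edges).

3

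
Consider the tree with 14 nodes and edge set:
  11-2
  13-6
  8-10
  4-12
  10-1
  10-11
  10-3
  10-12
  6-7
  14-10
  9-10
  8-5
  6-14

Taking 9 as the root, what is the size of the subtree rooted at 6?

3

Descendants of 6 (including itself): 6, 7, 13. That's 3.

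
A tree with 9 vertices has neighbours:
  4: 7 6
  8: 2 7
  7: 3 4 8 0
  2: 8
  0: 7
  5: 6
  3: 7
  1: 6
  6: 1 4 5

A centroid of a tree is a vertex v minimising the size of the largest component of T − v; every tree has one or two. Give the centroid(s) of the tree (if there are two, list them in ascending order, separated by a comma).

Removing 7 splits the tree into components of sizes 4, 2, 1, 1; the largest is 4 ≤ ⌊9/2⌋ = 4.
Every other node leaves some component of size > 4, so the centroid is unique.

7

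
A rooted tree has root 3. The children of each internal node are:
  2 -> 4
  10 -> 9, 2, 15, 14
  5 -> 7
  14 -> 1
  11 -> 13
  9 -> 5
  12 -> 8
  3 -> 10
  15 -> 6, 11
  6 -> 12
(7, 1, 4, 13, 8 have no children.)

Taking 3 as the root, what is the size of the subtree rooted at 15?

6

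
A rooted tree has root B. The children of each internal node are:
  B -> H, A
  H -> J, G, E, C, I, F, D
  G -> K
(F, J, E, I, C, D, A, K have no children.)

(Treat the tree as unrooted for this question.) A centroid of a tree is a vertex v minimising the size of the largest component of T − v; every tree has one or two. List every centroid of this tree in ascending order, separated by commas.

Removing H splits the tree into components of sizes 2, 2, 1, 1, 1, 1, 1, 1; the largest is 2 ≤ ⌊11/2⌋ = 5.
No neighbour of H does as well, so H is the unique centroid.

H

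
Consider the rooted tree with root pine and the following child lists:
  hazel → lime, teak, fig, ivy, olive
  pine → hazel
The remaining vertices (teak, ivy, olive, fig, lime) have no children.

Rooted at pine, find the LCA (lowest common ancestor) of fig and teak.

fig's ancestor chain is fig, hazel, pine and teak's is teak, hazel, pine; they first meet at hazel.

hazel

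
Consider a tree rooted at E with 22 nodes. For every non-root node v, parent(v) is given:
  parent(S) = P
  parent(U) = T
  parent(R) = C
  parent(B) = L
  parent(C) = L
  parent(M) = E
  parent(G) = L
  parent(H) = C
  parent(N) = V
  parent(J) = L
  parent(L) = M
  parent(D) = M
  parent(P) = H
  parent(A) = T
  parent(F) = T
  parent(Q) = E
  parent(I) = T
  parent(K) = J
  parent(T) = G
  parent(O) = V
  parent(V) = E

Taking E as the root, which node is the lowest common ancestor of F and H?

L

Path F→root: F T G L M E; path H→root: H C L M E.
First common node: L.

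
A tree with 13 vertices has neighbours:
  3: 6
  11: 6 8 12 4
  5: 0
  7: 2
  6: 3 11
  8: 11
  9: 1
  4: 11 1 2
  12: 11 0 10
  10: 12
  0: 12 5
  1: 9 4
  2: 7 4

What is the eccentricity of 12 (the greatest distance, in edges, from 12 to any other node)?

4

Distances from 12 peak at 4, attained at 9 (7 also at distance 4).
12–11–4–1–9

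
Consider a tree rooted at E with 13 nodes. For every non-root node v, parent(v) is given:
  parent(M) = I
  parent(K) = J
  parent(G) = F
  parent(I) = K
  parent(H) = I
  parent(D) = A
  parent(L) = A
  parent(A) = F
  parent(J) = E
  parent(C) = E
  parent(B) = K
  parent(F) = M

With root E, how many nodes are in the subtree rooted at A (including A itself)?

3

The subtree rooted at A contains: A, D, L — 3 nodes.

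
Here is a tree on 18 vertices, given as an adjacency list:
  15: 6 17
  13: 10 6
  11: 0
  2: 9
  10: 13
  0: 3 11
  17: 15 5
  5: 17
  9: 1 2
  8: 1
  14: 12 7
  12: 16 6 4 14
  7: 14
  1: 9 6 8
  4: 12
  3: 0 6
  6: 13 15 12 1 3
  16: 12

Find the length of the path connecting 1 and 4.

Walking from 1: 1 – 6 – 12 – 4. Length 3.

3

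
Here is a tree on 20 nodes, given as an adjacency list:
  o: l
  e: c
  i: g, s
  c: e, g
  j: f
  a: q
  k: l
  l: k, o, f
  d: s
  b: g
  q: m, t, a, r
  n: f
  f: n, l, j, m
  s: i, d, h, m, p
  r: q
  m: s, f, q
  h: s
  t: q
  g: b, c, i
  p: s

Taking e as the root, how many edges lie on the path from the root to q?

6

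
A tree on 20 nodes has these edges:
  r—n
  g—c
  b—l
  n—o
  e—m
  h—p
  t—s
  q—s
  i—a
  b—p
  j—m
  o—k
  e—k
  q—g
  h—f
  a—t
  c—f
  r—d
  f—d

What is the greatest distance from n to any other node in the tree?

10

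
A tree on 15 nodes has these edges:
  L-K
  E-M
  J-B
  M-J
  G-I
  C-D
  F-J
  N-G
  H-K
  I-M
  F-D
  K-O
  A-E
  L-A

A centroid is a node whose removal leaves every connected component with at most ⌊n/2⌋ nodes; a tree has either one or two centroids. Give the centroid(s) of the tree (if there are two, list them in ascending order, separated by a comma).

Removing M splits the tree into components of sizes 6, 5, 3; the largest is 6 ≤ ⌊15/2⌋ = 7.
No neighbour of M does as well, so M is the unique centroid.

M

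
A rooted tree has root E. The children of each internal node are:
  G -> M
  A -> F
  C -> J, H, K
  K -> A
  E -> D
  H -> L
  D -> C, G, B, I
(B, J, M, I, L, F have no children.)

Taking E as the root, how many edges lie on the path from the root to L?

E – D – C – H – L — 4 edges.

4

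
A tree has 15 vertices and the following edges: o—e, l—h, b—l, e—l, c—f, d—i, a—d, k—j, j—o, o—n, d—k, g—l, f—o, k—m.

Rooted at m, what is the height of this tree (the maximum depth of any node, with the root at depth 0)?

The longest root-to-leaf path is m–k–j–o–e–l–h (6 edges).

6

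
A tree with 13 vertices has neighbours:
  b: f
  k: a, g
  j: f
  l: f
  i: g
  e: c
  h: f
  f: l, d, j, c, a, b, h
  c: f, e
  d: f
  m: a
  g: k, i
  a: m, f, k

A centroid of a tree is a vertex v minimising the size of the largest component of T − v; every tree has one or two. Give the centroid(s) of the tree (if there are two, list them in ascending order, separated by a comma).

f

Delete f: the remaining components have sizes 5, 2, 1, 1, 1, 1, 1. Max 5 ≤ 6, so f is a centroid.
No neighbour of f does as well, so f is the unique centroid.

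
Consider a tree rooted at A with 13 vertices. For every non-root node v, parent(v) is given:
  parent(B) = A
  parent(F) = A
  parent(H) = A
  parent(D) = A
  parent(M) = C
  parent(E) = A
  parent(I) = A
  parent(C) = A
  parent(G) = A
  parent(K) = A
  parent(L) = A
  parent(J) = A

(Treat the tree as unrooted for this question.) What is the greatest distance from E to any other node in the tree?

The node farthest from E is M, via E–A–C–M — 3 edges.

3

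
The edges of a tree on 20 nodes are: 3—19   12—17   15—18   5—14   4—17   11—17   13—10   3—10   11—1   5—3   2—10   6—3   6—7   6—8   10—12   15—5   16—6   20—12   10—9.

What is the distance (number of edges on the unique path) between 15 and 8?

Walking from 15: 15 – 5 – 3 – 6 – 8. Length 4.

4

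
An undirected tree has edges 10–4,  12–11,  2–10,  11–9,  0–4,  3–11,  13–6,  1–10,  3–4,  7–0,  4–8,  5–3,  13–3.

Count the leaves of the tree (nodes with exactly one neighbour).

8

Exactly 8 nodes have a single neighbour: 1, 2, 5, 6, 7, 8, 9, 12.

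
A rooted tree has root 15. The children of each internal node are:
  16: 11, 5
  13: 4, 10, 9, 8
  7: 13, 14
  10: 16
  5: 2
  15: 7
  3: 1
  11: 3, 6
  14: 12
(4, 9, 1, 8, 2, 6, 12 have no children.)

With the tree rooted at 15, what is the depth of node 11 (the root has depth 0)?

5

15–7–13–10–16–11 — 5 edges.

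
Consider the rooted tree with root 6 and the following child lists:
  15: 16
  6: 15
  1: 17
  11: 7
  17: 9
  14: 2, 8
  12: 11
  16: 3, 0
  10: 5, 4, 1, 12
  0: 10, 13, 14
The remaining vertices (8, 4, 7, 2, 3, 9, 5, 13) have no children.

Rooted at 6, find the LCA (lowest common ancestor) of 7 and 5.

10

Path 7→root: 7 11 12 10 0 16 15 6; path 5→root: 5 10 0 16 15 6.
First common node: 10.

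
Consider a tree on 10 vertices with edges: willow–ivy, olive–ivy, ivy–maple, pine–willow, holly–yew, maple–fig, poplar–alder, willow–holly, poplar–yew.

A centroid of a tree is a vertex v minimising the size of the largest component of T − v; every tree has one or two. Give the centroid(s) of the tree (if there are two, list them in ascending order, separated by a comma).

willow

Removing willow splits the tree into components of sizes 4, 4, 1; the largest is 4 ≤ ⌊10/2⌋ = 5.
No neighbour of willow does as well, so willow is the unique centroid.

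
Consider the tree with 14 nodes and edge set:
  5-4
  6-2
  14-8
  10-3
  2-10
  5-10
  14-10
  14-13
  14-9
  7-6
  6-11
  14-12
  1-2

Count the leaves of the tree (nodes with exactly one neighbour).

9

Degree-1 nodes: 1, 3, 4, 7, 8, 9, 11, 12, 13 — 9 of them.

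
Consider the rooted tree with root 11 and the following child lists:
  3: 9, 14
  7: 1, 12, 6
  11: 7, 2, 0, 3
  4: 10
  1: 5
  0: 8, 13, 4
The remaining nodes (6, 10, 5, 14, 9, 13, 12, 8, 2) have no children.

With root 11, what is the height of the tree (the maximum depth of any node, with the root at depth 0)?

A deepest node is 10, reached by 11-0-4-10.
That path has 3 edges, so the height is 3.

3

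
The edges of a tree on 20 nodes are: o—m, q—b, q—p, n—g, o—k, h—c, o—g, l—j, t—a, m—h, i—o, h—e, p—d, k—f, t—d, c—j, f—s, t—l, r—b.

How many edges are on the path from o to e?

3

The path is o – m – h – e, which has 3 edges.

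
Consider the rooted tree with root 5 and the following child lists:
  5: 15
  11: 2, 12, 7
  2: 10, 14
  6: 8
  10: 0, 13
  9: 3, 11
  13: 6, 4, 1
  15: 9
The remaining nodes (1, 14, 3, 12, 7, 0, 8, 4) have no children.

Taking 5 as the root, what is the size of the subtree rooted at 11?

11's subtree: {11, 2, 7, 12, 10, 14, 13, 0, 1, 6, 4, 8}, size 12.

12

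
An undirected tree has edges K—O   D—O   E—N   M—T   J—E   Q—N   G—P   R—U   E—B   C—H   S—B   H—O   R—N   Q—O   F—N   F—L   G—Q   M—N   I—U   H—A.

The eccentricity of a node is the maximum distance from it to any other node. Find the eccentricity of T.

6

The node farthest from T is C (A also at distance 6), via T–M–N–Q–O–H–C — 6 edges.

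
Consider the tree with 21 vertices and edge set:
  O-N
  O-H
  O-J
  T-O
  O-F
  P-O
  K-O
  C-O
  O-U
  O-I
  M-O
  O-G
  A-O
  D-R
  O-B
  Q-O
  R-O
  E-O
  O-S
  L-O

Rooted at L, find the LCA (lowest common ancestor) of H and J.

H's ancestor chain is H, O, L and J's is J, O, L; they first meet at O.

O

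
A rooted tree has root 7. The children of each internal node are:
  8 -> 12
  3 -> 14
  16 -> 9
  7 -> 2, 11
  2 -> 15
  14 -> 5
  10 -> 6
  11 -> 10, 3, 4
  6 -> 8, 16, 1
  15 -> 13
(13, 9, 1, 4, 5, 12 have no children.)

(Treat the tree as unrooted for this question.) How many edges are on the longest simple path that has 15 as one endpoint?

The node farthest from 15 is 9 (12 also at distance 7), via 15 – 2 – 7 – 11 – 10 – 6 – 16 – 9 — 7 edges.

7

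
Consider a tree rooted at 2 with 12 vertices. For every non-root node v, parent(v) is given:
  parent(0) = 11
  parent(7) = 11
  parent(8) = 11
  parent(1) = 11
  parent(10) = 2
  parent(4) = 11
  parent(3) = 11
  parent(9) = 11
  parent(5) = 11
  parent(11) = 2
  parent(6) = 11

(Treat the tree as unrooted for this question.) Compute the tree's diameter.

BFS from 10 reaches 0 last, at distance 3; BFS from 0 confirms no node is farther.
Path: 10 - 2 - 11 - 0.

3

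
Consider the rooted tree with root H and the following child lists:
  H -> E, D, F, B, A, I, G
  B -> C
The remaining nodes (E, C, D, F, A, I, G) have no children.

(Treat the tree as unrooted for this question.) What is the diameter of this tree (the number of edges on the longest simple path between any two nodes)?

Starting from C, a farthest node is E at distance 3.
One longest path: C-B-H-E.
So the diameter is 3.

3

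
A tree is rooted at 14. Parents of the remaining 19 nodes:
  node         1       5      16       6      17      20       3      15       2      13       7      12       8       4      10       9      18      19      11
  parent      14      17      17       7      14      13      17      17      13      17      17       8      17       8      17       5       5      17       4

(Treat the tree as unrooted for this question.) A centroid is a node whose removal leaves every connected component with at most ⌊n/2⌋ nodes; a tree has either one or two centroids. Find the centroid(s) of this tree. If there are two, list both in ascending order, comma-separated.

17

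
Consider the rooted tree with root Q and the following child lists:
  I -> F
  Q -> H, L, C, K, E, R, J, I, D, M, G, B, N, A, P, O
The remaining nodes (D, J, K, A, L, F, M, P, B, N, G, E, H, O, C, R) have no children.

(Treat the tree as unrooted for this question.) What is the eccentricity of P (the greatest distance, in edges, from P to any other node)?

3

The node farthest from P is F, via P–Q–I–F — 3 edges.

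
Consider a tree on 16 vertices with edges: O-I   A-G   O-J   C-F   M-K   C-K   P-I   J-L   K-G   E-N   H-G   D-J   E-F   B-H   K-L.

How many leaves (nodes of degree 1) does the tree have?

6

Degree-1 nodes: A, B, D, M, N, P — 6 of them.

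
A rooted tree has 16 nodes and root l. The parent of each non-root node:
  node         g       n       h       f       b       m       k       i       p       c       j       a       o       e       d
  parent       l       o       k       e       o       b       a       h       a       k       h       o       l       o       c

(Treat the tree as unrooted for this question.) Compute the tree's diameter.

A longest path is f – e – o – a – k – h – i, with 6 edges.

6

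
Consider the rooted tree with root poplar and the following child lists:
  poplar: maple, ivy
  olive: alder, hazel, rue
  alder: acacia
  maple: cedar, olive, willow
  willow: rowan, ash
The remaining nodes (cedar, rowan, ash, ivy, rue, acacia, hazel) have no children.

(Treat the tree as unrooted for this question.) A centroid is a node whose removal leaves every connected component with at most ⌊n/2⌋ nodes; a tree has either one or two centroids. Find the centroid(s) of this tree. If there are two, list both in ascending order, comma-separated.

If maple is removed the pieces have sizes 5, 3, 2, 1, all ≤ ⌊12/2⌋ = 6.
No neighbour of maple does as well, so maple is the unique centroid.

maple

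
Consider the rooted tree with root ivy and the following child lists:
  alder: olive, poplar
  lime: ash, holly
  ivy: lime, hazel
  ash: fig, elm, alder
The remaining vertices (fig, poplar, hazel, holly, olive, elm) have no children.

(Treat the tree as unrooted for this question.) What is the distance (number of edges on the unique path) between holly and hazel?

3

The path is holly – lime – ivy – hazel, which has 3 edges.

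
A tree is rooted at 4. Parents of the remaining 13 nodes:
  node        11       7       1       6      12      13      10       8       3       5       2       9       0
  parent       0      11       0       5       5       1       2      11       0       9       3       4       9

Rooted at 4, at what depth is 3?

Climbing from 3 to the root: 3 – 0 – 9 – 4. That's 3 steps.

3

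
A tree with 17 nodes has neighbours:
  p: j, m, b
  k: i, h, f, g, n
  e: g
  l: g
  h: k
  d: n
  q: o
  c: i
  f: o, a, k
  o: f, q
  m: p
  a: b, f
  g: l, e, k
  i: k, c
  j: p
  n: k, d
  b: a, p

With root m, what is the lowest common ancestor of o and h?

f

Path o→root: o f a b p m; path h→root: h k f a b p m.
First common node: f.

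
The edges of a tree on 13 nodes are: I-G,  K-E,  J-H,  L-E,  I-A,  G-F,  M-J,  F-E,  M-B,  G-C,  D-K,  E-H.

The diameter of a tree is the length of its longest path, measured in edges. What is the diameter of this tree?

8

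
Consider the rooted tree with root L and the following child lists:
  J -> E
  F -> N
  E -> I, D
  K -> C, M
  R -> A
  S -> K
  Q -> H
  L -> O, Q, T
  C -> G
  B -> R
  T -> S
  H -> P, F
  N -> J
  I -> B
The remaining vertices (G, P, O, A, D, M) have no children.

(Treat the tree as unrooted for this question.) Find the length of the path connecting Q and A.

9

The path is Q – H – F – N – J – E – I – B – R – A, which has 9 edges.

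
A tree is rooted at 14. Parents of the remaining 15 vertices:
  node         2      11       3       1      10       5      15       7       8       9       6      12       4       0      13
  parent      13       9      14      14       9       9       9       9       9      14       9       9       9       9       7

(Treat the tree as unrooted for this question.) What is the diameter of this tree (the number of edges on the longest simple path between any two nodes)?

BFS from 2 reaches 1 last, at distance 5; BFS from 1 confirms no node is farther.
Path: 2-13-7-9-14-1.

5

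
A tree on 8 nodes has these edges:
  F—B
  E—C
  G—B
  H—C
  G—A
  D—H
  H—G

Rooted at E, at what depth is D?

3

Climbing from D to the root: D → H → C → E. That's 3 steps.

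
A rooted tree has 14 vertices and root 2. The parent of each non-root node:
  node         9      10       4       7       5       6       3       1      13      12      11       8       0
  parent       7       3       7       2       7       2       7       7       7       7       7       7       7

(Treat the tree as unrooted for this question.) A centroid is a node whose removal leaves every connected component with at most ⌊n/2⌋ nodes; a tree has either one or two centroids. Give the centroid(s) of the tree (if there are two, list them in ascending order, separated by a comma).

Removing 7 splits the tree into components of sizes 2, 2, 1, 1, 1, 1, 1, 1, 1, 1, 1; the largest is 2 ≤ ⌊14/2⌋ = 7.
Every other node leaves some component of size > 7, so the centroid is unique.

7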